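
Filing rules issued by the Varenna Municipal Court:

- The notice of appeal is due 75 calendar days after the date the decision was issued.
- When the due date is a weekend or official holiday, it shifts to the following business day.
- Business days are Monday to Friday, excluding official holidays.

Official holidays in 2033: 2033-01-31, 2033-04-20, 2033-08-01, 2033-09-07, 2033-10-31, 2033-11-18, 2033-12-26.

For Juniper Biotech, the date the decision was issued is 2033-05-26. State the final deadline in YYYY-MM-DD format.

2033-08-09

Trigger date 2033-05-26 + 75 calendar days = 2033-08-09.
2033-08-09 is a Tuesday and not a listed holiday, so it stands.
Final deadline: 2033-08-09.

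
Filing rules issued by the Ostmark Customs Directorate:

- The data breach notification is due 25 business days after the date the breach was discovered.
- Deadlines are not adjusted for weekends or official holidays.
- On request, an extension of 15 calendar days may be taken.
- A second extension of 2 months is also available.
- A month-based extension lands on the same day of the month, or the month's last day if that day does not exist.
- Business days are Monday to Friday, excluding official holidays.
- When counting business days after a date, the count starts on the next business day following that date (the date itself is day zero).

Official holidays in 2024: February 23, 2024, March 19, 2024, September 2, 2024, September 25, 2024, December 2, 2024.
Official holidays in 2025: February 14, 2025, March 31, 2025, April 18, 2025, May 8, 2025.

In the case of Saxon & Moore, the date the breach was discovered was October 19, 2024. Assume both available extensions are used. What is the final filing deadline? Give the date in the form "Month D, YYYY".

25 business days after October 19, 2024, excluding weekends and holidays, is November 22, 2024.
November 22, 2024 is a Friday; no weekend or holiday adjustment applies.
Add the 15 calendar-day extension to November 22, 2024: December 7, 2024.
No adjustment is made for weekends or holidays, so December 7, 2024 stands.
The 2 months extension carries December 7, 2024 to February 7, 2025.
February 7, 2025 falls on a Friday. The rules make no weekend/holiday allowance, so it remains February 7, 2025.
So the filing is due February 7, 2025.

February 7, 2025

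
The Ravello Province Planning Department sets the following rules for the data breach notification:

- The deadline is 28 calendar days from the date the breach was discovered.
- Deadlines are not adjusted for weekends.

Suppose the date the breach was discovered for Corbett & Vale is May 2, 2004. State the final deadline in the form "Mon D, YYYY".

May 30, 2004

Trigger date May 2, 2004 + 28 calendar days = May 30, 2004.
May 30, 2004 is a Sunday; no weekend or holiday adjustment applies.
So the filing is due May 30, 2004.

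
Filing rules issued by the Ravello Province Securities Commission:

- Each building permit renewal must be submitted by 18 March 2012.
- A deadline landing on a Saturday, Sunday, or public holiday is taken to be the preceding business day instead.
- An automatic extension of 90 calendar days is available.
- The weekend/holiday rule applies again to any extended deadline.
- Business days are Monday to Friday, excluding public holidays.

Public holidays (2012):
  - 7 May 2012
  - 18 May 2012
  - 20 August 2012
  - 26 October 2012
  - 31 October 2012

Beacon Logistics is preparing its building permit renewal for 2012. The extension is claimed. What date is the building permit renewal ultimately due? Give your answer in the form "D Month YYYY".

The stated deadline is 18 March 2012.
18 March 2012 is a Sunday; the preceding business day is 16 March 2012 (Friday).
Applying the 90-calendar-day extension: 16 March 2012 + 90 days = 14 June 2012.
14 June 2012 is a Thursday and not a listed holiday, so it stands.
Deadline: 14 June 2012.

14 June 2012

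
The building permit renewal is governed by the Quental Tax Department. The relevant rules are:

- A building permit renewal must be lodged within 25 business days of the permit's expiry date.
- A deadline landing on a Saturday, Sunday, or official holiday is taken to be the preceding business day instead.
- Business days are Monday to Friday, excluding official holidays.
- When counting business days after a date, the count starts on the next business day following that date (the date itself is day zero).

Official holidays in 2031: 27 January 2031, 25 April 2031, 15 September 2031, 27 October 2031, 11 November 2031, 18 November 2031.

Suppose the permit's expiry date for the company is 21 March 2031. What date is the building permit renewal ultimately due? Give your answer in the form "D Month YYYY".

28 April 2031

25 business days after 21 March 2031, excluding weekends and holidays, is 28 April 2031.
28 April 2031 falls on a Monday, which is a business day, so no adjustment is needed.
The final due date is 28 April 2031.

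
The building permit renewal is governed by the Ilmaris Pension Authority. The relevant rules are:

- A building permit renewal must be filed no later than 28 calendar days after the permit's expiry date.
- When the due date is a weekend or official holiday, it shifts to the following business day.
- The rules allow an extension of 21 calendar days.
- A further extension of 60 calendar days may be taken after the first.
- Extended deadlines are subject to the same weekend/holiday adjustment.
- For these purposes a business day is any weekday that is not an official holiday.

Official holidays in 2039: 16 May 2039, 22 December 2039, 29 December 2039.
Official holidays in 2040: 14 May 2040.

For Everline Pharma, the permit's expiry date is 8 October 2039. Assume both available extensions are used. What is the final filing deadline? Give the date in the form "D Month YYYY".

27 January 2040

28 calendar days after 8 October 2039 is 5 November 2039.
5 November 2039 falls on a Saturday. Rolling to the next business day gives 7 November 2039, a Monday.
The 21-calendar-day extension moves the deadline from 7 November 2039 to 28 November 2039.
28 November 2039 (Monday) is already a business day.
With the 60-day extension, 28 November 2039 becomes 27 January 2040.
27 January 2040 is a Friday and not a listed holiday, so it stands.
So the filing is due 27 January 2040.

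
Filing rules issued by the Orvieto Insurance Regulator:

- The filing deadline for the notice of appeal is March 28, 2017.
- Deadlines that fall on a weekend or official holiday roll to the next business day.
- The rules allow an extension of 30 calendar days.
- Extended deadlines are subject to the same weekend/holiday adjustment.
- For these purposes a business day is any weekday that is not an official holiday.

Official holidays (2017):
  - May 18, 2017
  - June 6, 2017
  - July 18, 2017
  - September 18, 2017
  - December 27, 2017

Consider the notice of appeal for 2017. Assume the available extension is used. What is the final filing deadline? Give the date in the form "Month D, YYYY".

Start from the fixed due date, March 28, 2017.
Since March 28, 2017 is a Tuesday and not a holiday, the date is unchanged.
The 30-calendar-day extension moves the deadline from March 28, 2017 to April 27, 2017.
April 27, 2017 is a Thursday and not a listed holiday, so it stands.
Final deadline: April 27, 2017.

April 27, 2017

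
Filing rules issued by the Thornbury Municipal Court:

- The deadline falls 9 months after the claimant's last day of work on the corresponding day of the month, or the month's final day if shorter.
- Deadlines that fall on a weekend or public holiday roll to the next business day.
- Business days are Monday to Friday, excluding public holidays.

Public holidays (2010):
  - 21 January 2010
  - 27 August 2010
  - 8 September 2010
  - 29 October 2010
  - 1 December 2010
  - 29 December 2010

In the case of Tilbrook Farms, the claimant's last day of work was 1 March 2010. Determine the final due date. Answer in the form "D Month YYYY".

Moving 9 months forward from 1 March 2010 on the corresponding day gives 1 December 2010.
Because 1 December 2010 is a listed holiday, the deadline becomes 2 December 2010 (Thursday).
Deadline: 2 December 2010.

2 December 2010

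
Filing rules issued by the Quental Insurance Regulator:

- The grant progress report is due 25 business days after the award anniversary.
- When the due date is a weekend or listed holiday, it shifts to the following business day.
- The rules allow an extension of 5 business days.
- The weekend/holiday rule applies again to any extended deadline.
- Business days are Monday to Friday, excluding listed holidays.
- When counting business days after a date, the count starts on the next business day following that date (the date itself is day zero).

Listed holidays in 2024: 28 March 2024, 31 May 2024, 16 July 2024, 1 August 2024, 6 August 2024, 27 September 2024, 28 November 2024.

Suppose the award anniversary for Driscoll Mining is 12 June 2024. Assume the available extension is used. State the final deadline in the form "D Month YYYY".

Counting 25 business days after 12 June 2024 (skipping weekends and listed holidays) reaches 18 July 2024.
18 July 2024 falls on a Thursday, which is a business day, so no adjustment is needed.
The 5-business-day extension runs from 18 July 2024 to 25 July 2024.
Since 25 July 2024 is a Thursday and not a holiday, the date is unchanged.
Final deadline: 25 July 2024.

25 July 2024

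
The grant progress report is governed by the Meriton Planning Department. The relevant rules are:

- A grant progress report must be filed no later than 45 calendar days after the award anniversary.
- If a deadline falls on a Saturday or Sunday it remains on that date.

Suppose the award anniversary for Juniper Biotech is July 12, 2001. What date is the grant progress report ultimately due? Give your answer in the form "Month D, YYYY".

August 26, 2001

From July 12, 2001, 45 calendar days later is August 26, 2001.
No adjustment is made for weekends or holidays, so August 26, 2001 stands.
So the filing is due August 26, 2001.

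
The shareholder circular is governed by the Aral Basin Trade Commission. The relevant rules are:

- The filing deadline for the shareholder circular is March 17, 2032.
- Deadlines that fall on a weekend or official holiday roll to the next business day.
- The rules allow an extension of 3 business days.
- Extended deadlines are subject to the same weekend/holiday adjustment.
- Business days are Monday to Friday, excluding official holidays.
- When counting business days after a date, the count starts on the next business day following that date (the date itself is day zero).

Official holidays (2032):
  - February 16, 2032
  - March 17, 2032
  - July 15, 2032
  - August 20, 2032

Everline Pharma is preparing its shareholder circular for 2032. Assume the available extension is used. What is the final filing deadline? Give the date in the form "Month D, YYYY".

March 23, 2032

The stated deadline is March 17, 2032.
March 17, 2032 falls on a listed holiday. Rolling to the next business day gives March 18, 2032, a Thursday.
The 3-business-day extension runs from March 18, 2032 to March 23, 2032.
March 23, 2032 is a Tuesday and not a listed holiday, so it stands.
The final due date is March 23, 2032.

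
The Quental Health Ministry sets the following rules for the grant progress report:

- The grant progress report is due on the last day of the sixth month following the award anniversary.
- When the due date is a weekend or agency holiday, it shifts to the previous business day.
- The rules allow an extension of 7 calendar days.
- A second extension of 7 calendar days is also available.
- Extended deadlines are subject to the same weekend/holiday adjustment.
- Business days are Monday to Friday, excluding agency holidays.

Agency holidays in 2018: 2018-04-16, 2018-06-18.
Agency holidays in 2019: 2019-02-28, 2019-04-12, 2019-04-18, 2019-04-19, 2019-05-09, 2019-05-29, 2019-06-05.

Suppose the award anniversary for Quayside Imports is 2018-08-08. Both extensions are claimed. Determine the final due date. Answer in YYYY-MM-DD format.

6 months after 2018-08-08 falls in February 2019; the last day of that month is 2019-02-28.
2019-02-28 falls on a listed holiday. Rolling to the preceding business day gives 2019-02-27, a Wednesday.
Add the 7 calendar-day extension to 2019-02-27: 2019-03-06.
2019-03-06 falls on a Wednesday, which is a business day, so no adjustment is needed.
Add the 7 calendar-day extension to 2019-03-06: 2019-03-13.
2019-03-13 is a Wednesday and not a listed holiday, so it stands.
Deadline: 2019-03-13.

2019-03-13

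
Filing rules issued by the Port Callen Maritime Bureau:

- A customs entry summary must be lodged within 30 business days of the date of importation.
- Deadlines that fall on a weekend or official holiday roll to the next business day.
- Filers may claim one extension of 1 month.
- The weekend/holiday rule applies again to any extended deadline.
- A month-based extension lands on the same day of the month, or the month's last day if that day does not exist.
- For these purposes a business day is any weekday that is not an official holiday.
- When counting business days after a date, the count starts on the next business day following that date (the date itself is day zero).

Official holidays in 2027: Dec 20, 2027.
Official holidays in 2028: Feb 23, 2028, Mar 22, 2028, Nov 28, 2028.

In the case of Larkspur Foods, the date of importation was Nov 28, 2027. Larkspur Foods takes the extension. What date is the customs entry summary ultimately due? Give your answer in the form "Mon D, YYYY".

30 business days after Nov 28, 2027, excluding weekends and holidays, is Jan 10, 2028.
Jan 10, 2028 falls on a Monday, which is a business day, so no adjustment is needed.
Applying the 1 month extension: 1 month after Jan 10, 2028 is Feb 10, 2028.
Since Feb 10, 2028 is a Thursday and not a holiday, the date is unchanged.
So the filing is due Feb 10, 2028.

Feb 10, 2028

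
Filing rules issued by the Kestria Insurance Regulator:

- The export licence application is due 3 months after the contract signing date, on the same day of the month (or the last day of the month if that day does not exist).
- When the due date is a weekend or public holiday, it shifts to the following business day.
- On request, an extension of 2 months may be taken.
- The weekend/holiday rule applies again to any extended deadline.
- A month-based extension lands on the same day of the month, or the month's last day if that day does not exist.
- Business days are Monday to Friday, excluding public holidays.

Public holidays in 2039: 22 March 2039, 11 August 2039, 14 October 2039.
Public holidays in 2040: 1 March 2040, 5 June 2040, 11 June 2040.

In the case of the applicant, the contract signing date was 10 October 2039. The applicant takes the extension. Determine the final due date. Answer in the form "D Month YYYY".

12 March 2040

Moving 3 months forward from 10 October 2039 on the corresponding day gives 10 January 2040.
Since 10 January 2040 is a Tuesday and not a holiday, the date is unchanged.
Applying the 2 months extension: 2 months after 10 January 2040 is 10 March 2040.
10 March 2040 falls on a Saturday. Rolling to the next business day gives 12 March 2040, a Monday.
Deadline: 12 March 2040.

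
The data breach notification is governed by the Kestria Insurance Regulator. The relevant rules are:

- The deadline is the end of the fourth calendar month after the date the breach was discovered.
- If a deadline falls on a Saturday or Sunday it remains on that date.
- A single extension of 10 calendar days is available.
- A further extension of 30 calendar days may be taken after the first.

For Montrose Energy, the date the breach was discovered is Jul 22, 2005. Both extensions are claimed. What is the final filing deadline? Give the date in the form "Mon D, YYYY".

The fourth month after Jul 22, 2005 is November 2005, whose last day is Nov 30, 2005.
Nov 30, 2005 is a Wednesday; no weekend or holiday adjustment applies.
With the 10-day extension, Nov 30, 2005 becomes Dec 10, 2005.
Dec 10, 2005 falls on a Saturday. The rules make no weekend/holiday allowance, so it remains Dec 10, 2005.
With the 30-day extension, Dec 10, 2005 becomes Jan 9, 2006.
Jan 9, 2006 is a Monday; no weekend or holiday adjustment applies.
So the filing is due Jan 9, 2006.

Jan 9, 2006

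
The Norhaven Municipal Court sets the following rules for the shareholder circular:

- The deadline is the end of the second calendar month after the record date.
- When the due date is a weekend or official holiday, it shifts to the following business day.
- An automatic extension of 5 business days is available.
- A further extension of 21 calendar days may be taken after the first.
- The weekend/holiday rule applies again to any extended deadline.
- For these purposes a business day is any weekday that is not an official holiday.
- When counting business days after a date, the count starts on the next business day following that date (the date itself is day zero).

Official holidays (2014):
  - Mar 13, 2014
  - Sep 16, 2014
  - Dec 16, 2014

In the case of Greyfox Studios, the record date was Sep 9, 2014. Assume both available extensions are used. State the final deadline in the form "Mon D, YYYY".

2 months after Sep 9, 2014 falls in November 2014; the last day of that month is Nov 30, 2014.
Nov 30, 2014 is a Sunday; the next business day is Dec 1, 2014 (Monday).
Counting 5 further business days from Dec 1, 2014 reaches Dec 8, 2014.
Dec 8, 2014 is a Monday and not a listed holiday, so it stands.
Add the 21 calendar-day extension to Dec 8, 2014: Dec 29, 2014.
Since Dec 29, 2014 is a Monday and not a holiday, the date is unchanged.
Deadline: Dec 29, 2014.

Dec 29, 2014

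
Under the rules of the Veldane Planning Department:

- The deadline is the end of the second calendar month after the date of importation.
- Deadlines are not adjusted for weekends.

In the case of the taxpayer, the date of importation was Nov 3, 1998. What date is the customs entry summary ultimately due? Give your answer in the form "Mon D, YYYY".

Jan 31, 1999

2 months after Nov 3, 1998 is January 1999; that month ends on Jan 31, 1999.
Jan 31, 1999 is a Sunday; no weekend or holiday adjustment applies.
Deadline: Jan 31, 1999.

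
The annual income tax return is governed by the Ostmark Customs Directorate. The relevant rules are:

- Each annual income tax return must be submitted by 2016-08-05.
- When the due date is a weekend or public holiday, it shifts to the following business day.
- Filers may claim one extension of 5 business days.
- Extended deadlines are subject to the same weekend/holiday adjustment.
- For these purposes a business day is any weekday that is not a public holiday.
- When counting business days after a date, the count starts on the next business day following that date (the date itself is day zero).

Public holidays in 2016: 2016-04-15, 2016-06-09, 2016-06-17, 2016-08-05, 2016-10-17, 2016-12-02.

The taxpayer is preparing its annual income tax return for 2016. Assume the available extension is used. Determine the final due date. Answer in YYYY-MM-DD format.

The stated deadline is 2016-08-05.
2016-08-05 is a listed holiday; the next business day is 2016-08-08 (Monday).
Applying the 5-business-day extension: 5 business days after 2016-08-08 is 2016-08-15.
2016-08-15 is a Monday and not a listed holiday, so it stands.
So the filing is due 2016-08-15.

2016-08-15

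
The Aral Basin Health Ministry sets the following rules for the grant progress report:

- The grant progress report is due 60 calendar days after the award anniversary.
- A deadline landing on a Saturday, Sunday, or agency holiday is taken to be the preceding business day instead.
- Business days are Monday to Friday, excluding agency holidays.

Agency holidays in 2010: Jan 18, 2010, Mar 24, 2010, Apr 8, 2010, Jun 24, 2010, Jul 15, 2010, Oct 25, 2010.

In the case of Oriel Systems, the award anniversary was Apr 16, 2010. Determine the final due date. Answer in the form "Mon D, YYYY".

Jun 15, 2010

60 calendar days after Apr 16, 2010 is Jun 15, 2010.
Jun 15, 2010 is a Tuesday and not a listed holiday, so it stands.
Final deadline: Jun 15, 2010.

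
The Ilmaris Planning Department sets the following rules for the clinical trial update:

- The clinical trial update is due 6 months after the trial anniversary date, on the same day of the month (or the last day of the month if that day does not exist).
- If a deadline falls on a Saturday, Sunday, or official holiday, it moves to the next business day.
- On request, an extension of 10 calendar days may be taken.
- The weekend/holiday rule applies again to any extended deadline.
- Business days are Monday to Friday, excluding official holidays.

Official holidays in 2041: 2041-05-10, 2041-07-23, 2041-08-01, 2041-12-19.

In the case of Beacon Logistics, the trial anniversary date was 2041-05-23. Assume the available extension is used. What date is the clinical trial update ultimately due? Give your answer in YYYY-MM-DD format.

6 months after 2041-05-23, on the same day of the month, is 2041-11-23.
2041-11-23 falls on a Saturday. Rolling to the next business day gives 2041-11-25, a Monday.
The 10-calendar-day extension moves the deadline from 2041-11-25 to 2041-12-05.
2041-12-05 falls on a Thursday, which is a business day, so no adjustment is needed.
Deadline: 2041-12-05.

2041-12-05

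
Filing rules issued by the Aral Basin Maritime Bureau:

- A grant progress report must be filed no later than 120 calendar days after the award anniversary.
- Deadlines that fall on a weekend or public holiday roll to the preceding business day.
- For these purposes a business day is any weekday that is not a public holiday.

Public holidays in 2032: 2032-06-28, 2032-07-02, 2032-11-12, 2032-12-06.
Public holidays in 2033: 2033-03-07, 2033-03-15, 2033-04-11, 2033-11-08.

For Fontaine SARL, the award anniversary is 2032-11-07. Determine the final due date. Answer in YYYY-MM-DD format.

2033-03-04

From 2032-11-07, 120 calendar days later is 2033-03-07.
2033-03-07 is a listed holiday; the preceding business day is 2033-03-04 (Friday).
The final due date is 2033-03-04.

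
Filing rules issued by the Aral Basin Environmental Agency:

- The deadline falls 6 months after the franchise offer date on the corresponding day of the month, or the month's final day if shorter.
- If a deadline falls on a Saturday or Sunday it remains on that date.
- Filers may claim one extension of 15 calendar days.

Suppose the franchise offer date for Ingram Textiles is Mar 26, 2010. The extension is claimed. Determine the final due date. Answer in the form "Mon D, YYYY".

Oct 11, 2010

6 months from Mar 26, 2010 is Sep 26, 2010.
No adjustment is made for weekends or holidays, so Sep 26, 2010 stands.
Add the 15 calendar-day extension to Sep 26, 2010: Oct 11, 2010.
Oct 11, 2010 is a Monday; no weekend or holiday adjustment applies.
The final due date is Oct 11, 2010.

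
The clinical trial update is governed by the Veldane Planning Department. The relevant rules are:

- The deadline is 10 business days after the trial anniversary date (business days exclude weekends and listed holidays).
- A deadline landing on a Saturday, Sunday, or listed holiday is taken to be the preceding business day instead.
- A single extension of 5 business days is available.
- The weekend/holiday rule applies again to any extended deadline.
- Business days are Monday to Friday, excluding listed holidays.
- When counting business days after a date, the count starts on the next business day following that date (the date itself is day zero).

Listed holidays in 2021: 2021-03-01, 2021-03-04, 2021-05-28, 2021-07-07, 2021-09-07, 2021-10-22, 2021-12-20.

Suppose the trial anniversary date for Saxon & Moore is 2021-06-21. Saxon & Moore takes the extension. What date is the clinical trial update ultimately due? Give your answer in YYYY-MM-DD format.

Counting 10 business days after 2021-06-21 (skipping weekends and listed holidays) reaches 2021-07-05.
2021-07-05 (Monday) is already a business day.
Applying the 5-business-day extension: 5 business days after 2021-07-05 is 2021-07-13.
2021-07-13 (Tuesday) is already a business day.
Final deadline: 2021-07-13.

2021-07-13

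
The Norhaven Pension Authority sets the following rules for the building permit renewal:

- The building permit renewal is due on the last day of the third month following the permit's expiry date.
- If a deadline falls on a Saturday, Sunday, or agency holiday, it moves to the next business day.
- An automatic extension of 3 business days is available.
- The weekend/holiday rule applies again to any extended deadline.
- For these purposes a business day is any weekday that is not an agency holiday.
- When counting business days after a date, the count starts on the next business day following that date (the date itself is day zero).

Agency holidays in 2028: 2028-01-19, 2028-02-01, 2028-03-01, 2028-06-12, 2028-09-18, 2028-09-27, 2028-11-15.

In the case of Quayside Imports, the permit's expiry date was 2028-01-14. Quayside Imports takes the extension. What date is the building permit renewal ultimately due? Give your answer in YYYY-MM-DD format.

3 months after 2028-01-14 falls in April 2028; the last day of that month is 2028-04-30.
2028-04-30 is a Sunday; the next business day is 2028-05-01 (Monday).
Applying the 3-business-day extension: 3 business days after 2028-05-01 is 2028-05-04.
Since 2028-05-04 is a Thursday and not a holiday, the date is unchanged.
So the filing is due 2028-05-04.

2028-05-04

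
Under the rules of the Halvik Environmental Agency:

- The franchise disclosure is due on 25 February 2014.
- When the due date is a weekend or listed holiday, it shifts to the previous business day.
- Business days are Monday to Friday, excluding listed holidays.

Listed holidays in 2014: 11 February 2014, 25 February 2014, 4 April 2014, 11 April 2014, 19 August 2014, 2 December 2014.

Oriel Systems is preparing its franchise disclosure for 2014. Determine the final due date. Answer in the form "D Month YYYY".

Start from the fixed due date, 25 February 2014.
25 February 2014 is a listed holiday, so it moves to the preceding business day, 24 February 2014 (Monday).
Deadline: 24 February 2014.

24 February 2014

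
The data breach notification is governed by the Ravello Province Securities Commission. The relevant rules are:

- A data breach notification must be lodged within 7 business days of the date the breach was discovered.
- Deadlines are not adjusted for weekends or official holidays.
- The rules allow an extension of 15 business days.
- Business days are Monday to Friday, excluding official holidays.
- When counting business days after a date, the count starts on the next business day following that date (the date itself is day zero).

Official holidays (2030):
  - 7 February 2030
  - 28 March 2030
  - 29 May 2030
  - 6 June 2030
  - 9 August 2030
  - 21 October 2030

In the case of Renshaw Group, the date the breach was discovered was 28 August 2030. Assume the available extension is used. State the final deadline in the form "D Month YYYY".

27 September 2030

Starting the day after 28 August 2030 and counting 7 business days lands on 6 September 2030.
6 September 2030 falls on a Friday. The rules make no weekend/holiday allowance, so it remains 6 September 2030.
The 15-business-day extension runs from 6 September 2030 to 27 September 2030.
No adjustment is made for weekends or holidays, so 27 September 2030 stands.
So the filing is due 27 September 2030.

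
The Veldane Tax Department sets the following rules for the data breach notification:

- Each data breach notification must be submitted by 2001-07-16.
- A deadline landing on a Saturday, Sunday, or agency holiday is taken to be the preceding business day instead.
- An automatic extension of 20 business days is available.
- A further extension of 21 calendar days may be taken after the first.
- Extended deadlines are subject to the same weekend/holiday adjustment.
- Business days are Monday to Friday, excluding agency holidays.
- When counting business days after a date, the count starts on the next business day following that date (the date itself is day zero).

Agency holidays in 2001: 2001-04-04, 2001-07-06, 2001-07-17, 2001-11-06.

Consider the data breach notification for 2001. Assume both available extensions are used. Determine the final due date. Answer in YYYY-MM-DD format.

2001-09-04

The statutory due date is 2001-07-16.
Since 2001-07-16 is a Monday and not a holiday, the date is unchanged.
The 20-business-day extension runs from 2001-07-16 to 2001-08-14.
2001-08-14 (Tuesday) is already a business day.
The 21-calendar-day extension moves the deadline from 2001-08-14 to 2001-09-04.
2001-09-04 (Tuesday) is already a business day.
The final due date is 2001-09-04.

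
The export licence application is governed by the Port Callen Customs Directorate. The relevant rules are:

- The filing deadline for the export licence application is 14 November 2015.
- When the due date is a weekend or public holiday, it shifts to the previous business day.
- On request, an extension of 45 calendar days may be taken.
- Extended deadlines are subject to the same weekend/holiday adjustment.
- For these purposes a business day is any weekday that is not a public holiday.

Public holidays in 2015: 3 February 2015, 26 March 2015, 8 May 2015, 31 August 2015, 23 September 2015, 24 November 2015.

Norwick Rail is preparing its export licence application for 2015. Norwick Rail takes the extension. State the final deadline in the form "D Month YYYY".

The stated deadline is 14 November 2015.
14 November 2015 is a Saturday, so it moves to the preceding business day, 13 November 2015 (Friday).
Add the 45 calendar-day extension to 13 November 2015: 28 December 2015.
28 December 2015 is a Monday and not a listed holiday, so it stands.
The final due date is 28 December 2015.

28 December 2015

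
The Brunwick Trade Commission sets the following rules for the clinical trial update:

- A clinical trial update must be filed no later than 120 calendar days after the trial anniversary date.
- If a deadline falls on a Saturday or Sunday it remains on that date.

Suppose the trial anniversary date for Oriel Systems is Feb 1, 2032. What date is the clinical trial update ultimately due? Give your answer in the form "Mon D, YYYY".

May 31, 2032

Adding 120 calendar days to Feb 1, 2032 gives May 31, 2032.
No adjustment is made for weekends or holidays, so May 31, 2032 stands.
Final deadline: May 31, 2032.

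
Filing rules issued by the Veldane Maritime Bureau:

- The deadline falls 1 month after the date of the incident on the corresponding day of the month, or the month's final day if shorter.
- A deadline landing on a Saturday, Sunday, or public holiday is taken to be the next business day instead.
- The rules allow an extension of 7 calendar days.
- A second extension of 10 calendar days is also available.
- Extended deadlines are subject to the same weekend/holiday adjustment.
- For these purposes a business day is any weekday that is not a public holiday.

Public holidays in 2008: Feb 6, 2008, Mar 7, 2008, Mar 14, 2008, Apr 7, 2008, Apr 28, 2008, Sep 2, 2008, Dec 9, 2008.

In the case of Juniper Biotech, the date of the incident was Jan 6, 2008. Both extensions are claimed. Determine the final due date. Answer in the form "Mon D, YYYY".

1 month from Jan 6, 2008 is Feb 6, 2008.
Because Feb 6, 2008 is a listed holiday, the deadline becomes Feb 7, 2008 (Thursday).
The 7-calendar-day extension moves the deadline from Feb 7, 2008 to Feb 14, 2008.
Feb 14, 2008 (Thursday) is already a business day.
Add the 10 calendar-day extension to Feb 14, 2008: Feb 24, 2008.
Because Feb 24, 2008 is a Sunday, the deadline becomes Feb 25, 2008 (Monday).
Final deadline: Feb 25, 2008.

Feb 25, 2008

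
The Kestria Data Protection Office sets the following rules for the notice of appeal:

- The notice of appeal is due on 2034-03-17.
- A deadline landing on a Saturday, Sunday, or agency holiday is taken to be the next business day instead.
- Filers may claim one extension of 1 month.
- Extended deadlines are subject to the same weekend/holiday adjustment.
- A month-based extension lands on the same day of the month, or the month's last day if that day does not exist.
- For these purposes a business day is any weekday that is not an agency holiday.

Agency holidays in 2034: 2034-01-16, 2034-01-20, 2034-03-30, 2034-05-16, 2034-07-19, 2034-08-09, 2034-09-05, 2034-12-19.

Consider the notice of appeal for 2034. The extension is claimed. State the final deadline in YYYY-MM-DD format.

Start from the fixed due date, 2034-03-17.
2034-03-17 is a Friday and not a listed holiday, so it stands.
The 1 month extension carries 2034-03-17 to 2034-04-17.
2034-04-17 is a Monday and not a listed holiday, so it stands.
Deadline: 2034-04-17.

2034-04-17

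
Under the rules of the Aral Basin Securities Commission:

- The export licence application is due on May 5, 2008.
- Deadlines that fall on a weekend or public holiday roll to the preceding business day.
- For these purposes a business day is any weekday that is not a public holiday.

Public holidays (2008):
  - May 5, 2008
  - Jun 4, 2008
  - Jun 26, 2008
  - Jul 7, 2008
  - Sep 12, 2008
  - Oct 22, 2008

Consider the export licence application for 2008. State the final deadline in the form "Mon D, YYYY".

May 2, 2008

The stated deadline is May 5, 2008.
May 5, 2008 is a listed holiday, so it moves to the preceding business day, May 2, 2008 (Friday).
So the filing is due May 2, 2008.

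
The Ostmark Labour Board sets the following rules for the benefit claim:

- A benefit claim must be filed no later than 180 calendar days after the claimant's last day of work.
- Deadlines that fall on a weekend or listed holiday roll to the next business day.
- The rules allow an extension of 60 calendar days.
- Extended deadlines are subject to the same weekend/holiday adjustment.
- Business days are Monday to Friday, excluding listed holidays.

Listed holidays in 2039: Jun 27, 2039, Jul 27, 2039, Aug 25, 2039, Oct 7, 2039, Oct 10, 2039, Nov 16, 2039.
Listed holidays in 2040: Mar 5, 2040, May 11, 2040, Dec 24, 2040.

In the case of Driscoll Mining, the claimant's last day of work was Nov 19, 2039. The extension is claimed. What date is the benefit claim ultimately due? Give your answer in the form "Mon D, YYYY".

Jul 16, 2040

From Nov 19, 2039, 180 calendar days later is May 17, 2040.
May 17, 2040 (Thursday) is already a business day.
With the 60-day extension, May 17, 2040 becomes Jul 16, 2040.
Jul 16, 2040 falls on a Monday, which is a business day, so no adjustment is needed.
So the filing is due Jul 16, 2040.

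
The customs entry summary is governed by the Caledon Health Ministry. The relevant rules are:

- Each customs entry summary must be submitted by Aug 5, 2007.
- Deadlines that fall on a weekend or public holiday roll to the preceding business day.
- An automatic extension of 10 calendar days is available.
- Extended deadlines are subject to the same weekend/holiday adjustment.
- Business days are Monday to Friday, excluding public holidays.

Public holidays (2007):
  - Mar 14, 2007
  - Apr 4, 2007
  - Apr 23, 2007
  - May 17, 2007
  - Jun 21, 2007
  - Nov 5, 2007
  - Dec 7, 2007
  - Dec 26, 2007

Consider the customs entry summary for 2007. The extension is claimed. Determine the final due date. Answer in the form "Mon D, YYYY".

The stated deadline is Aug 5, 2007.
Because Aug 5, 2007 is a Sunday, the deadline becomes Aug 3, 2007 (Friday).
With the 10-day extension, Aug 3, 2007 becomes Aug 13, 2007.
Since Aug 13, 2007 is a Monday and not a holiday, the date is unchanged.
Final deadline: Aug 13, 2007.

Aug 13, 2007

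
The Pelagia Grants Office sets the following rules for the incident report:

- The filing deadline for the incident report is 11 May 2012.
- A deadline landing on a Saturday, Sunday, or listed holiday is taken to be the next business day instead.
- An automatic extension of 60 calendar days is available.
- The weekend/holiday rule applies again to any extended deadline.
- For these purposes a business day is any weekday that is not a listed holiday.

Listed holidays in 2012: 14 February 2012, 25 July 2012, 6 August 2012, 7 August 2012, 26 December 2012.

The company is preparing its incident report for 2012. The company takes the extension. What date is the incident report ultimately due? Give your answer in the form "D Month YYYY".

10 July 2012

The stated deadline is 11 May 2012.
11 May 2012 is a Friday and not a listed holiday, so it stands.
With the 60-day extension, 11 May 2012 becomes 10 July 2012.
10 July 2012 falls on a Tuesday, which is a business day, so no adjustment is needed.
So the filing is due 10 July 2012.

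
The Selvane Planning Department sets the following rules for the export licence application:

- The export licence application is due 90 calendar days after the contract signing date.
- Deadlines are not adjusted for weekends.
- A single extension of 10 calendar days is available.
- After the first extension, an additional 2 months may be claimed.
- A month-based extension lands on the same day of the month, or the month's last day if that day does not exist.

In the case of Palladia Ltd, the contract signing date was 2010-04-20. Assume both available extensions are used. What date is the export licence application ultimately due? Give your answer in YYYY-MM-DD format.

90 calendar days after 2010-04-20 is 2010-07-19.
2010-07-19 is a Monday; no weekend or holiday adjustment applies.
The 10-calendar-day extension moves the deadline from 2010-07-19 to 2010-07-29.
No adjustment is made for weekends or holidays, so 2010-07-29 stands.
The 2 months extension carries 2010-07-29 to 2010-09-29.
2010-09-29 is a Wednesday; no weekend or holiday adjustment applies.
Final deadline: 2010-09-29.

2010-09-29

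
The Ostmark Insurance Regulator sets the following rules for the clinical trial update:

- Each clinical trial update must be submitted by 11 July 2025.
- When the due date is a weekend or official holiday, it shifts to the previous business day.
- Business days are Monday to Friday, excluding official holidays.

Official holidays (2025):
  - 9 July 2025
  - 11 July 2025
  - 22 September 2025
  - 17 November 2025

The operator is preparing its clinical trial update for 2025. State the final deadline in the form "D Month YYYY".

10 July 2025

The statutory due date is 11 July 2025.
11 July 2025 is a listed holiday; the preceding business day is 10 July 2025 (Thursday).
Deadline: 10 July 2025.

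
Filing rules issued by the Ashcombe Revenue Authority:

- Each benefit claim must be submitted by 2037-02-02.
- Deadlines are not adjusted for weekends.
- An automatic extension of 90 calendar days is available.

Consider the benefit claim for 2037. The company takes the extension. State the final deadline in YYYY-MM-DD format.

The statutory due date is 2037-02-02.
2037-02-02 is a Monday; no weekend or holiday adjustment applies.
Applying the 90-calendar-day extension: 2037-02-02 + 90 days = 2037-05-03.
2037-05-03 falls on a Sunday. The rules make no weekend/holiday allowance, so it remains 2037-05-03.
The final due date is 2037-05-03.

2037-05-03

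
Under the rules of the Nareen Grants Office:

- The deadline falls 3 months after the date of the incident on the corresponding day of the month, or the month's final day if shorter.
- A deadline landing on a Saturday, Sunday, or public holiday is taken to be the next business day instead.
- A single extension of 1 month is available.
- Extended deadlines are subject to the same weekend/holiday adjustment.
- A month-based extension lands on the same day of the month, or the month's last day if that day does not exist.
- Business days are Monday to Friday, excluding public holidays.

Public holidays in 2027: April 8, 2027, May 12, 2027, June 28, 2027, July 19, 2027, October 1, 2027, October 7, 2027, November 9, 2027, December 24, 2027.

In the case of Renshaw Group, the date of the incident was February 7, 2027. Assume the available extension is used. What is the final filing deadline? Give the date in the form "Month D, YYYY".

Moving 3 months forward from February 7, 2027 on the corresponding day gives May 7, 2027.
Since May 7, 2027 is a Friday and not a holiday, the date is unchanged.
Add 1 month to May 7, 2027: June 7, 2027.
June 7, 2027 (Monday) is already a business day.
Final deadline: June 7, 2027.

June 7, 2027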